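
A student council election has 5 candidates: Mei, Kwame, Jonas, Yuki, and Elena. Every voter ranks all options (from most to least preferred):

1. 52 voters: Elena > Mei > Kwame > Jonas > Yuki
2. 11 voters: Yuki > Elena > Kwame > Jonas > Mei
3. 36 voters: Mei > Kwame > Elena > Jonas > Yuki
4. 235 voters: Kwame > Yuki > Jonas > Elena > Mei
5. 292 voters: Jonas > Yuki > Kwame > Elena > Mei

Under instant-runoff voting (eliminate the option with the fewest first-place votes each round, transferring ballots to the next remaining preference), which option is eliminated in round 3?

Round 1: Mei 36, Kwame 235, Jonas 292, Yuki 11, Elena 52. Eliminate Yuki.
Round 2: Mei 36, Kwame 235, Jonas 292, Elena 63. Eliminate Mei.
Round 3: Kwame 271, Jonas 292, Elena 63. Eliminate Elena.

Elena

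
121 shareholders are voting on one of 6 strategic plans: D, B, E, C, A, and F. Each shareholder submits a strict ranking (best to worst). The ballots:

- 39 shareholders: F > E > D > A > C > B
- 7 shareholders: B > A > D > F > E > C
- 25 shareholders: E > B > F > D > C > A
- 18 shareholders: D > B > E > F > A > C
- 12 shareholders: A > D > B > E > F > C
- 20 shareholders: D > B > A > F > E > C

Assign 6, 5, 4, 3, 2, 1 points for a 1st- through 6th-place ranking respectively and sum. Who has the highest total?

D: 39·4 + 7·4 + 25·3 + 18·6 + 12·5 + 20·6 = 547
B: 39·1 + 7·6 + 25·5 + 18·5 + 12·4 + 20·5 = 444
E: 39·5 + 7·2 + 25·6 + 18·4 + 12·3 + 20·2 = 507
C: 39·2 + 7·1 + 25·2 + 18·1 + 12·1 + 20·1 = 185
A: 39·3 + 7·5 + 25·1 + 18·2 + 12·6 + 20·4 = 365
F: 39·6 + 7·3 + 25·4 + 18·3 + 12·2 + 20·3 = 493
D has the highest Borda score (547).

D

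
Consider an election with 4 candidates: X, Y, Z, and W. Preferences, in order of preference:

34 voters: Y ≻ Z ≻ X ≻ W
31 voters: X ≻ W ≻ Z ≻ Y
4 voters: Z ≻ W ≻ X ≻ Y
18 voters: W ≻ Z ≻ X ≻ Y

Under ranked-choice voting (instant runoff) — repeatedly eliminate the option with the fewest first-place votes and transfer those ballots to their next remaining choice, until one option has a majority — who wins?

X

Round 1: X 31, Y 34, Z 4, W 18. Eliminate Z.
Round 2: X 31, Y 34, W 22. Eliminate W.
Round 3: X 53, Y 34. X has a majority.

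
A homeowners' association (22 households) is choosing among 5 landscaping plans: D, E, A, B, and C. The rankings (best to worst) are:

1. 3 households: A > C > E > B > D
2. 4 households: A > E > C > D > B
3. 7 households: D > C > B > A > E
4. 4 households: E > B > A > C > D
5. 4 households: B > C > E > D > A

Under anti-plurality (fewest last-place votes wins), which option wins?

Last-place votes: D 7, E 7, A 4, B 4, C 0.
C is ranked last by the fewest voters, so C wins.

C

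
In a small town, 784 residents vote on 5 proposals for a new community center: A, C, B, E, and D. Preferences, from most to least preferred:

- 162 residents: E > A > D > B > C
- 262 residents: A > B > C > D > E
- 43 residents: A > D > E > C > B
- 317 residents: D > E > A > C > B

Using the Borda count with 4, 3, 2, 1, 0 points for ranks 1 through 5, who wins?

A

A: 162·3 + 262·4 + 43·4 + 317·2 = 2340
C: 162·0 + 262·2 + 43·1 + 317·1 = 884
B: 162·1 + 262·3 + 43·0 + 317·0 = 948
E: 162·4 + 262·0 + 43·2 + 317·3 = 1685
D: 162·2 + 262·1 + 43·3 + 317·4 = 1983
A has the highest Borda score (2340).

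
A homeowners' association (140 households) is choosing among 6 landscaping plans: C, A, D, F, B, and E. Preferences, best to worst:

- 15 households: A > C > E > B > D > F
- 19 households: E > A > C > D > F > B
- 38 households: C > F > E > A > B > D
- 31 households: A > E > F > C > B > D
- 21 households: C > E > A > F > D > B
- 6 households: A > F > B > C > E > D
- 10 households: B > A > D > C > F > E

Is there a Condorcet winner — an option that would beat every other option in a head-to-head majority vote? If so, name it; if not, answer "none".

none

Checking pairwise contests:
A beats C 81–59.
E beats A 78–62.
C beats D 130–10.
C beats F 103–37.
C beats B 124–16.
C beats E 90–50.
Every option loses at least one head-to-head, so there is no Condorcet winner.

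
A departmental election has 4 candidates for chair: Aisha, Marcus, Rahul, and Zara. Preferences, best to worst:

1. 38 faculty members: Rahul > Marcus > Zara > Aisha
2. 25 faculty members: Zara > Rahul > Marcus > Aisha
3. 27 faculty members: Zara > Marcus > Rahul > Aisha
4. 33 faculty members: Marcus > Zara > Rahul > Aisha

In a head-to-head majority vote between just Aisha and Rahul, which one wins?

Voters preferring Aisha to Rahul: 0; preferring Rahul to Aisha: 123.
Rahul wins the head-to-head.

Rahul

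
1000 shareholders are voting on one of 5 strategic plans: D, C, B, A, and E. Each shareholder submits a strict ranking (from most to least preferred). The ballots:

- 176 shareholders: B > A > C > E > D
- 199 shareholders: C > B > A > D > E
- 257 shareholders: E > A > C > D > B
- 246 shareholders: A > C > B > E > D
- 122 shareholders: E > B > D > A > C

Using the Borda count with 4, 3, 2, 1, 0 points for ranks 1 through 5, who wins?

D: 176·0 + 199·1 + 257·1 + 246·0 + 122·2 = 700
C: 176·2 + 199·4 + 257·2 + 246·3 + 122·0 = 2400
B: 176·4 + 199·3 + 257·0 + 246·2 + 122·3 = 2159
A: 176·3 + 199·2 + 257·3 + 246·4 + 122·1 = 2803
E: 176·1 + 199·0 + 257·4 + 246·1 + 122·4 = 1938
A has the highest Borda score (2803).

A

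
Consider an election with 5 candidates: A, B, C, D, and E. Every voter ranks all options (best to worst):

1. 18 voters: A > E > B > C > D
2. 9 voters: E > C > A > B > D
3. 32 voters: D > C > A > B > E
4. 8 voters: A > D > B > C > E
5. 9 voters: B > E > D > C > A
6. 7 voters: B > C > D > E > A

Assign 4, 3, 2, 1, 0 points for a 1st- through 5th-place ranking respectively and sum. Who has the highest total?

A

A: 18·4 + 9·2 + 32·2 + 8·4 + 9·0 + 7·0 = 186
B: 18·2 + 9·1 + 32·1 + 8·2 + 9·4 + 7·4 = 157
C: 18·1 + 9·3 + 32·3 + 8·1 + 9·1 + 7·3 = 179
D: 18·0 + 9·0 + 32·4 + 8·3 + 9·2 + 7·2 = 184
E: 18·3 + 9·4 + 32·0 + 8·0 + 9·3 + 7·1 = 124
A has the highest Borda score (186).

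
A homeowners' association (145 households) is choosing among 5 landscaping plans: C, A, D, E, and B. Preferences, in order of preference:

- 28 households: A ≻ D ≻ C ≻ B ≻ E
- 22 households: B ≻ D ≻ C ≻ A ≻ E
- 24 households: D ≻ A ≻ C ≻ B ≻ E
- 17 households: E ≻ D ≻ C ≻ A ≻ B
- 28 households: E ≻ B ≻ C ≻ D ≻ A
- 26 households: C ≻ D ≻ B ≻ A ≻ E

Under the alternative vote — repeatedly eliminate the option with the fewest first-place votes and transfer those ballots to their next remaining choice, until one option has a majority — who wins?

Round 1: C 26, A 28, D 24, E 45, B 22. Eliminate B.
Round 2: C 26, A 28, D 46, E 45. Eliminate C.
Round 3: A 28, D 72, E 45. Eliminate A.
Round 4: D 100, E 45. D has a majority.

D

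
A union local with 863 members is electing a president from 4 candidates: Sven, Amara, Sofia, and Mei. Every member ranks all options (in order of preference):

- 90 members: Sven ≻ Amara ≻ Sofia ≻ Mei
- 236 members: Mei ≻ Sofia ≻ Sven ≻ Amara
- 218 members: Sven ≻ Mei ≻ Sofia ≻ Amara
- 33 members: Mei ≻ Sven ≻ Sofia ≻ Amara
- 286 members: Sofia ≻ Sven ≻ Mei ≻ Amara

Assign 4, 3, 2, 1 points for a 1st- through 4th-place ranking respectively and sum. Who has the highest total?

Sven: 90·4 + 236·2 + 218·4 + 33·3 + 286·3 = 2661
Amara: 90·3 + 236·1 + 218·1 + 33·1 + 286·1 = 1043
Sofia: 90·2 + 236·3 + 218·2 + 33·2 + 286·4 = 2534
Mei: 90·1 + 236·4 + 218·3 + 33·4 + 286·2 = 2392
Sven has the highest Borda score (2661).

Sven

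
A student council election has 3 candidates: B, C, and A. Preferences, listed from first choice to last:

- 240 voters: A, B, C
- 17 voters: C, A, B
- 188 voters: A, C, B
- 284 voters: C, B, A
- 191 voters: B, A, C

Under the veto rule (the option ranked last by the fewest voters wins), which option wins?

Last-place votes: B 205, C 431, A 284.
B is ranked last by the fewest voters, so B wins.

B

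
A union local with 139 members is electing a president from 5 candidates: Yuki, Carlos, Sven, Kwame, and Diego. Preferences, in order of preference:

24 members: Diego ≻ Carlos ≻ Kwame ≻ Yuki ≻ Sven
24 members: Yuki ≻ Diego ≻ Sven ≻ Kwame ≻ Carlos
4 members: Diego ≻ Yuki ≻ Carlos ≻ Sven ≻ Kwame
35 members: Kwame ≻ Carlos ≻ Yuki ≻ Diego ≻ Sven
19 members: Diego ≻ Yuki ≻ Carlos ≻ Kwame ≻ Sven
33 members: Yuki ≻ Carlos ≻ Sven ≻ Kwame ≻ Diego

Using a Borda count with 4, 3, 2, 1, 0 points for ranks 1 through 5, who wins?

Yuki

Yuki: 24·1 + 24·4 + 4·3 + 35·2 + 19·3 + 33·4 = 391
Carlos: 24·3 + 24·0 + 4·2 + 35·3 + 19·2 + 33·3 = 322
Sven: 24·0 + 24·2 + 4·1 + 35·0 + 19·0 + 33·2 = 118
Kwame: 24·2 + 24·1 + 4·0 + 35·4 + 19·1 + 33·1 = 264
Diego: 24·4 + 24·3 + 4·4 + 35·1 + 19·4 + 33·0 = 295
Yuki has the highest Borda score (391).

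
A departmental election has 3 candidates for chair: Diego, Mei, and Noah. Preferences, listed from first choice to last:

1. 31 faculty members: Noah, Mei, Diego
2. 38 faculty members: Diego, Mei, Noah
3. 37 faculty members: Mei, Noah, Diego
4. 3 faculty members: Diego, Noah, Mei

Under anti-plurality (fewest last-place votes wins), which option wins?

Mei

Last-place votes: Diego 68, Mei 3, Noah 38.
Mei is ranked last by the fewest voters, so Mei wins.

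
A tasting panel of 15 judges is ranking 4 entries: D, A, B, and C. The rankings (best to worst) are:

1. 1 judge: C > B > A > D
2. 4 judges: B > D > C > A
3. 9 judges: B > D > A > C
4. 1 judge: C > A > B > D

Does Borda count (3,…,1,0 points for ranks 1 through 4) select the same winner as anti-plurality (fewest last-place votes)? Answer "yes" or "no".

Borda — scores: D 26, A 12, B 42, C 10. Winner: B.
Anti-plurality — last-place votes: D 2, A 4, B 0, C 9. Winner: B.
The two methods agree.

yes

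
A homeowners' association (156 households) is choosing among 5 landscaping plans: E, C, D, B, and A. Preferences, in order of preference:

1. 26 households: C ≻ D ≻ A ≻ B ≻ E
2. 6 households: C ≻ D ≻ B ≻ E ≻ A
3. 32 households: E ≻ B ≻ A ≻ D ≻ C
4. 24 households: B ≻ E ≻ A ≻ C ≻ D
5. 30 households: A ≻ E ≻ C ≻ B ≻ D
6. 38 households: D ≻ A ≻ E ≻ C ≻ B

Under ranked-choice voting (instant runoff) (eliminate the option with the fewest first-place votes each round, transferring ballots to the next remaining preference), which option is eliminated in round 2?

Round 1: E 32, C 32, D 38, B 24, A 30. Eliminate B.
Round 2: E 56, C 32, D 38, A 30. Eliminate A.

A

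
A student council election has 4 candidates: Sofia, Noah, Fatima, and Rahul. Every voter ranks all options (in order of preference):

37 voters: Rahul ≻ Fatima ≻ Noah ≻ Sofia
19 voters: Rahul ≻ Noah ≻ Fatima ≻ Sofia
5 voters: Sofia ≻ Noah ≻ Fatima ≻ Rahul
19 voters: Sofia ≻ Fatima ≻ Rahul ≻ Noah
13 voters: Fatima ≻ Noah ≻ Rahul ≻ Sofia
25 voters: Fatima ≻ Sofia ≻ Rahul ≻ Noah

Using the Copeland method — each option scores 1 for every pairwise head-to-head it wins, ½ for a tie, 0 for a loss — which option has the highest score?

Sofia: loses to Noah, Fatima, and Rahul → score 0.
Noah: beats Sofia; loses to Fatima and Rahul → score 1.
Fatima: beats Sofia, Noah, and Rahul → score 3.
Rahul: beats Sofia and Noah; loses to Fatima → score 2.
Fatima has the best pairwise record.

Fatima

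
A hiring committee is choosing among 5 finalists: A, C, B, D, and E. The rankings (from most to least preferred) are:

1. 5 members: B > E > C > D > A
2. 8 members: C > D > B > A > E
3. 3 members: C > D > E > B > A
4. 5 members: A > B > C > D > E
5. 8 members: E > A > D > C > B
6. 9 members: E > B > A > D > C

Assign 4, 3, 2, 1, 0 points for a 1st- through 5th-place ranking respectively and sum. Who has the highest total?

A: 5·0 + 8·1 + 3·0 + 5·4 + 8·3 + 9·2 = 70
C: 5·2 + 8·4 + 3·4 + 5·2 + 8·1 + 9·0 = 72
B: 5·4 + 8·2 + 3·1 + 5·3 + 8·0 + 9·3 = 81
D: 5·1 + 8·3 + 3·3 + 5·1 + 8·2 + 9·1 = 68
E: 5·3 + 8·0 + 3·2 + 5·0 + 8·4 + 9·4 = 89
E has the highest Borda score (89).

E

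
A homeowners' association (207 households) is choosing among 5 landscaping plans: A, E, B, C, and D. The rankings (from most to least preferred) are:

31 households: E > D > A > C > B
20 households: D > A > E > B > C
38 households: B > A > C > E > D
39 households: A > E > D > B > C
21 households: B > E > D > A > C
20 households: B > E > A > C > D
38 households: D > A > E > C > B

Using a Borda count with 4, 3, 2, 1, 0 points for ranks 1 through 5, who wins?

A

A: 31·2 + 20·3 + 38·3 + 39·4 + 21·1 + 20·2 + 38·3 = 567
E: 31·4 + 20·2 + 38·1 + 39·3 + 21·3 + 20·3 + 38·2 = 518
B: 31·0 + 20·1 + 38·4 + 39·1 + 21·4 + 20·4 + 38·0 = 375
C: 31·1 + 20·0 + 38·2 + 39·0 + 21·0 + 20·1 + 38·1 = 165
D: 31·3 + 20·4 + 38·0 + 39·2 + 21·2 + 20·0 + 38·4 = 445
A has the highest Borda score (567).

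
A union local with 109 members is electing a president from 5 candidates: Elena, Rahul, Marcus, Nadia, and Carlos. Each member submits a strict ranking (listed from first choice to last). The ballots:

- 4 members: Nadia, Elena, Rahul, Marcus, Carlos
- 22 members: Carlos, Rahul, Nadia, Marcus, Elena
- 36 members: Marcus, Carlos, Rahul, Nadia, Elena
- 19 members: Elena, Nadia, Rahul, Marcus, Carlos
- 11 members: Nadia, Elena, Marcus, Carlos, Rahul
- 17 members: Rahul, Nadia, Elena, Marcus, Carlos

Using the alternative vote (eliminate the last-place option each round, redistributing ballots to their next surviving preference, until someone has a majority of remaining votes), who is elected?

Round 1: Elena 19, Rahul 17, Marcus 36, Nadia 15, Carlos 22. Eliminate Nadia.
Round 2: Elena 34, Rahul 17, Marcus 36, Carlos 22. Eliminate Rahul.
Round 3: Elena 51, Marcus 36, Carlos 22. Eliminate Carlos.
Round 4: Elena 51, Marcus 58. Marcus has a majority.

Marcus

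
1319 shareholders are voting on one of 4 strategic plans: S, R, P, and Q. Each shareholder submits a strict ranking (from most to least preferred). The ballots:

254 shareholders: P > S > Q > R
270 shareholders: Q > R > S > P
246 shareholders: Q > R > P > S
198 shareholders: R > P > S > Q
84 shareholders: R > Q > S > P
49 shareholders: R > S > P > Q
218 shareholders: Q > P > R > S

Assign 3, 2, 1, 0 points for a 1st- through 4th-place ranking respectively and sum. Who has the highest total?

Q

S: 254·2 + 270·1 + 246·0 + 198·1 + 84·1 + 49·2 + 218·0 = 1158
R: 254·0 + 270·2 + 246·2 + 198·3 + 84·3 + 49·3 + 218·1 = 2243
P: 254·3 + 270·0 + 246·1 + 198·2 + 84·0 + 49·1 + 218·2 = 1889
Q: 254·1 + 270·3 + 246·3 + 198·0 + 84·2 + 49·0 + 218·3 = 2624
Q has the highest Borda score (2624).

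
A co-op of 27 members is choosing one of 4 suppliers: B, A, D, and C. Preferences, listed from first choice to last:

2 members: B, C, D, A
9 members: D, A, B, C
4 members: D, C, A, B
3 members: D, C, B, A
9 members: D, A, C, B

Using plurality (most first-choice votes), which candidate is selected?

D

First-place votes: B 2, A 0, D 25, C 0.
D has the most first-place votes.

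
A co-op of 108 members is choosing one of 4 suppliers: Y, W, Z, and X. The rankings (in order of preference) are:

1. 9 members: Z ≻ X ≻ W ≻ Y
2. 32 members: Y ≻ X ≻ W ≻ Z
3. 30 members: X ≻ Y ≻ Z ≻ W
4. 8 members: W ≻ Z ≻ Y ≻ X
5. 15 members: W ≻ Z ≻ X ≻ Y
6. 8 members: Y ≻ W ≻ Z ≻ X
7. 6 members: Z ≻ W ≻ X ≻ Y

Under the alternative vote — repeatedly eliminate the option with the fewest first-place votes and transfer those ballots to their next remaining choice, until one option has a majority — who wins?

Round 1: Y 40, W 23, Z 15, X 30. Eliminate Z.
Round 2: Y 40, W 29, X 39. Eliminate W.
Round 3: Y 48, X 60. X has a majority.

X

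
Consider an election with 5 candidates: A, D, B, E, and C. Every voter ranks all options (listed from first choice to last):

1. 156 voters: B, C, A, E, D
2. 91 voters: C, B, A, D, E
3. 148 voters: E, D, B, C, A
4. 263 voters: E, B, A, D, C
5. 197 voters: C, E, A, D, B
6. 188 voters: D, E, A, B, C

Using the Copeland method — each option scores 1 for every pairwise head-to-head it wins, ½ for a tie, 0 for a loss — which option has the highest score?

A: beats D; loses to B, E, and C → score 1.
D: beats B and C; loses to A and E → score 2.
B: beats A and C; loses to D and E → score 2.
E: beats A, D, B, and C → score 4.
C: beats A; loses to D, B, and E → score 1.
E has the best pairwise record.

E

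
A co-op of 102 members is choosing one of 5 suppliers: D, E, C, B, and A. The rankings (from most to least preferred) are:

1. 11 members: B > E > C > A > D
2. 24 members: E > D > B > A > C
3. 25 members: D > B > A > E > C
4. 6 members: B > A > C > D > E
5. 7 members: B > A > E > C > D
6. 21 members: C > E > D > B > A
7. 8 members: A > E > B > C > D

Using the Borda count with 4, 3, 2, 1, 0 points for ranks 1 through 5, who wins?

D: 11·0 + 24·3 + 25·4 + 6·1 + 7·0 + 21·2 + 8·0 = 220
E: 11·3 + 24·4 + 25·1 + 6·0 + 7·2 + 21·3 + 8·3 = 255
C: 11·2 + 24·0 + 25·0 + 6·2 + 7·1 + 21·4 + 8·1 = 133
B: 11·4 + 24·2 + 25·3 + 6·4 + 7·4 + 21·1 + 8·2 = 256
A: 11·1 + 24·1 + 25·2 + 6·3 + 7·3 + 21·0 + 8·4 = 156
B has the highest Borda score (256).

B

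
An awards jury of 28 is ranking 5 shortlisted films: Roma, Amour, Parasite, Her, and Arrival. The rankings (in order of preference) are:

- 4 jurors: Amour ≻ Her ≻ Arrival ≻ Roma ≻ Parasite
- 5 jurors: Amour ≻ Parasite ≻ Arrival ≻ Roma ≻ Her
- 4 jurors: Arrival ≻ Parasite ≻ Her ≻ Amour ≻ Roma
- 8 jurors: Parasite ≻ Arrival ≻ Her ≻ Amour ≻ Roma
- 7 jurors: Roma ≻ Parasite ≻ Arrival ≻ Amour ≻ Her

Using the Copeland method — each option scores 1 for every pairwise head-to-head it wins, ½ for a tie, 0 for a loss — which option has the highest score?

Parasite

Roma: loses to Amour, Parasite, Her, and Arrival → score 0.
Amour: beats Roma and Her; loses to Parasite and Arrival → score 2.
Parasite: beats Roma, Amour, Her, and Arrival → score 4.
Her: beats Roma; loses to Amour, Parasite, and Arrival → score 1.
Arrival: beats Roma, Amour, and Her; loses to Parasite → score 3.
Parasite has the best pairwise record.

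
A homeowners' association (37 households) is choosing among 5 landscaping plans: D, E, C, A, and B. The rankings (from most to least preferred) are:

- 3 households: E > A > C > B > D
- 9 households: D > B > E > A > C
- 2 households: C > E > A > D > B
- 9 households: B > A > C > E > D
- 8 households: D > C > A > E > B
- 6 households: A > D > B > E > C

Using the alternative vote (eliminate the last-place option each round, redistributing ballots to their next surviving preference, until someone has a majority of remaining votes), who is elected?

Round 1: D 17, E 3, C 2, A 6, B 9. Eliminate C.
Round 2: D 17, E 5, A 6, B 9. Eliminate E.
Round 3: D 17, A 11, B 9. Eliminate B.
Round 4: D 17, A 20. A has a majority.

A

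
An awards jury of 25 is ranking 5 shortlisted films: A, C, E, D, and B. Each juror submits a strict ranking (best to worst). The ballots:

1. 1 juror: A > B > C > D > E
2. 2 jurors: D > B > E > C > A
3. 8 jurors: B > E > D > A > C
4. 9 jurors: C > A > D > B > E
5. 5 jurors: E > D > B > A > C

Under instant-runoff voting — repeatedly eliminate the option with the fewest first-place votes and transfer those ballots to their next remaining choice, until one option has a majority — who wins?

B

Round 1: A 1, C 9, E 5, D 2, B 8. Eliminate A.
Round 2: C 9, E 5, D 2, B 9. Eliminate D.
Round 3: C 9, E 5, B 11. Eliminate E.
Round 4: C 9, B 16. B has a majority.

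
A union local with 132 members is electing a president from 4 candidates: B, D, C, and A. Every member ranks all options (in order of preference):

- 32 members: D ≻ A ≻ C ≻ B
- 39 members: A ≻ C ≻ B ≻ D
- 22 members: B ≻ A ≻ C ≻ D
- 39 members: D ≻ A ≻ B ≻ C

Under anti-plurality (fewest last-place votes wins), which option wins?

A

Last-place votes: B 32, D 61, C 39, A 0.
A is ranked last by the fewest voters, so A wins.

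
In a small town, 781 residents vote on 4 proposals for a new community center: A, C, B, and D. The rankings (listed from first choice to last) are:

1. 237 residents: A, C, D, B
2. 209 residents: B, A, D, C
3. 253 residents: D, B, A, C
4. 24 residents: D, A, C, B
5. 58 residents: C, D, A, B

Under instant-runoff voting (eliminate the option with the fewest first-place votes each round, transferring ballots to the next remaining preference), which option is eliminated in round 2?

Round 1: A 237, C 58, B 209, D 277. Eliminate C.
Round 2: A 237, B 209, D 335. Eliminate B.

B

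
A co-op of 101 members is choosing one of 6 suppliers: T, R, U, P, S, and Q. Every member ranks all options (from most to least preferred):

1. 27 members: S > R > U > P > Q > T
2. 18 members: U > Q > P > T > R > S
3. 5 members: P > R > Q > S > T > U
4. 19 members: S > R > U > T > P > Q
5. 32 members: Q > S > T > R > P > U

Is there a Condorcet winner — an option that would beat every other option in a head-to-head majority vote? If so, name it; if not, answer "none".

none

Checking pairwise contests:
R beats T 51–50.
S beats R 78–23.
R beats U 83–18.
T beats P 51–50.
Q beats S 55–46.
R beats Q 51–50.
Every option loses at least one head-to-head, so there is no Condorcet winner.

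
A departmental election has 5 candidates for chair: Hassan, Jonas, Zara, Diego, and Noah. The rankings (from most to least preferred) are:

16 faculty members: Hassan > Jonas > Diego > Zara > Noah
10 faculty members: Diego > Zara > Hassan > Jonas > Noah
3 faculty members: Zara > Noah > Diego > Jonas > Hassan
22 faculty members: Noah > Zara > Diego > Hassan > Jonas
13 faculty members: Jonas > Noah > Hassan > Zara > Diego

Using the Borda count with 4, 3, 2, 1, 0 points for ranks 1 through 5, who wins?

Zara

Hassan: 16·4 + 10·2 + 3·0 + 22·1 + 13·2 = 132
Jonas: 16·3 + 10·1 + 3·1 + 22·0 + 13·4 = 113
Zara: 16·1 + 10·3 + 3·4 + 22·3 + 13·1 = 137
Diego: 16·2 + 10·4 + 3·2 + 22·2 + 13·0 = 122
Noah: 16·0 + 10·0 + 3·3 + 22·4 + 13·3 = 136
Zara has the highest Borda score (137).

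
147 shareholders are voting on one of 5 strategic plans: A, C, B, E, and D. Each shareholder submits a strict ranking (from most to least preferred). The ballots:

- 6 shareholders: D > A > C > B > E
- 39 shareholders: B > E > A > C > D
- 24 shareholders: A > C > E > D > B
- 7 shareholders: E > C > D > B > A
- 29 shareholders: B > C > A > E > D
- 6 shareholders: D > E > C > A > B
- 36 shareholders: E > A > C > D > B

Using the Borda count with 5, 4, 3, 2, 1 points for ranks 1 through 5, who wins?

A: 6·4 + 39·3 + 24·5 + 7·1 + 29·3 + 6·2 + 36·4 = 511
C: 6·3 + 39·2 + 24·4 + 7·4 + 29·4 + 6·3 + 36·3 = 462
B: 6·2 + 39·5 + 24·1 + 7·2 + 29·5 + 6·1 + 36·1 = 432
E: 6·1 + 39·4 + 24·3 + 7·5 + 29·2 + 6·4 + 36·5 = 531
D: 6·5 + 39·1 + 24·2 + 7·3 + 29·1 + 6·5 + 36·2 = 269
E has the highest Borda score (531).

E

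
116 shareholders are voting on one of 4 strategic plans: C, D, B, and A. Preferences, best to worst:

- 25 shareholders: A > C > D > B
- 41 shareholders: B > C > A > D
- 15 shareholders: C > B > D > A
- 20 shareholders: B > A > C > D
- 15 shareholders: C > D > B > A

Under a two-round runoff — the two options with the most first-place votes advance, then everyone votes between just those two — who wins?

B

Round 1 first-place votes: C 30, D 0, B 61, A 25.
B and C advance.
Runoff: B is preferred to C by 61 voters; C by 55.
B wins the runoff.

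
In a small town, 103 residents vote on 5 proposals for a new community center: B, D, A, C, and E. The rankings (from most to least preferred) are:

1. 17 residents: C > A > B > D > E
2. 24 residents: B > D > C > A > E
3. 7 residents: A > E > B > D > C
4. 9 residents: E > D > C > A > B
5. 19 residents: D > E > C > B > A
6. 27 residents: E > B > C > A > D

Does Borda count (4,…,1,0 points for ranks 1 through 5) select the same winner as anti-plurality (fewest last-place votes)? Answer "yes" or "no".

no

Borda — scores: B 244, D 199, A 139, C 226, E 222. Winner: B.
Anti-plurality — last-place votes: B 9, D 27, A 19, C 7, E 41. Winner: C.
The two methods disagree.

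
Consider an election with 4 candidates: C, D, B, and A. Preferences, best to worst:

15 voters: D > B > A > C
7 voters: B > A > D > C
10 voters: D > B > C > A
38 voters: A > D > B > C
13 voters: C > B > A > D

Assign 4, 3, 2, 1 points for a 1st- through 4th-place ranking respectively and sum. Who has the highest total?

C: 15·1 + 7·1 + 10·2 + 38·1 + 13·4 = 132
D: 15·4 + 7·2 + 10·4 + 38·3 + 13·1 = 241
B: 15·3 + 7·4 + 10·3 + 38·2 + 13·3 = 218
A: 15·2 + 7·3 + 10·1 + 38·4 + 13·2 = 239
D has the highest Borda score (241).

D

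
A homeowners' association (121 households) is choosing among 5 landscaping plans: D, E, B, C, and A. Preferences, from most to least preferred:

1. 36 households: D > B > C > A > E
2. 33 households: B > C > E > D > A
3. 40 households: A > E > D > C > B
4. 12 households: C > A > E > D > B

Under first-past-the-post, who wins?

A

First-place votes: D 36, E 0, B 33, C 12, A 40.
A has the most first-place votes.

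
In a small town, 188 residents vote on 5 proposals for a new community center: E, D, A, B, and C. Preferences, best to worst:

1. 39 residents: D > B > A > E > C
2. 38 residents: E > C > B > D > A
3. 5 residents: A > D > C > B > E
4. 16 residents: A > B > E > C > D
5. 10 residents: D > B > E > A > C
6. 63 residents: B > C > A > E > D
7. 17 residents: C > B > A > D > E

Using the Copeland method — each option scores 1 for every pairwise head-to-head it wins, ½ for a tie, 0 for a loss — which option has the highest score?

B

E: beats D and C; loses to A and B → score 2.
D: loses to E, A, B, and C → score 0.
A: beats E and D; loses to B and C → score 2.
B: beats E, D, A, and C → score 4.
C: beats D and A; loses to E and B → score 2.
B has the best pairwise record.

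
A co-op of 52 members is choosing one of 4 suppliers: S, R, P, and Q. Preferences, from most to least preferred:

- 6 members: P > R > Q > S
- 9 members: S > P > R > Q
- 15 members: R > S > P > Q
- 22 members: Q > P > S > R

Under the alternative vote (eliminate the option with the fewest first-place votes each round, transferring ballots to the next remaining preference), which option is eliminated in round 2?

S

Round 1: S 9, R 15, P 6, Q 22. Eliminate P.
Round 2: S 9, R 21, Q 22. Eliminate S.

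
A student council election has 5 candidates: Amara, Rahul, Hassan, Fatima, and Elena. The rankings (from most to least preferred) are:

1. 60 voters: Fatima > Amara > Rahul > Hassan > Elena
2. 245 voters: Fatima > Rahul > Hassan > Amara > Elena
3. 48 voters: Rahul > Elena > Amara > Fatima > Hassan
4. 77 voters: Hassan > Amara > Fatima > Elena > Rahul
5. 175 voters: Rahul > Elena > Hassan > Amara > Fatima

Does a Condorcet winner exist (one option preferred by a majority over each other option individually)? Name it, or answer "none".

Fatima

Fatima vs Amara: 305–300 for Fatima.
Fatima vs Rahul: 382–223 for Fatima.
Fatima vs Hassan: 353–252 for Fatima.
Fatima vs Elena: 382–223 for Fatima.
Fatima beats every other option head-to-head.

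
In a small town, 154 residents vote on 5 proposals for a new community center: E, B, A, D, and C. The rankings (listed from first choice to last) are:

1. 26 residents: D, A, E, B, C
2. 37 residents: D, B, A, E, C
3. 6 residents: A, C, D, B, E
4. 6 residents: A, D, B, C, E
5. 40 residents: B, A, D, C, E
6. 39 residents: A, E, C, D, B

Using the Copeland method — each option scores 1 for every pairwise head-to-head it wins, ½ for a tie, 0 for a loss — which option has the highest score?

A

E: beats C; loses to B, A, and D → score 1.
B: beats E and C; ties A; loses to D → score 2.5.
A: beats E, D, and C; ties B → score 3.5.
D: beats E, B, and C; loses to A → score 3.
C: loses to E, B, A, and D → score 0.
A has the best pairwise record.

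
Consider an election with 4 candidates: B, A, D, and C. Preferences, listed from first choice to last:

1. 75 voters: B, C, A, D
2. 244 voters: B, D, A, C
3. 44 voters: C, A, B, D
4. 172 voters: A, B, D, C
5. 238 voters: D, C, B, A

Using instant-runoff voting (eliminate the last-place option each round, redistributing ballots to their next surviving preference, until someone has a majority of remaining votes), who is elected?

B

Round 1: B 319, A 172, D 238, C 44. Eliminate C.
Round 2: B 319, A 216, D 238. Eliminate A.
Round 3: B 535, D 238. B has a majority.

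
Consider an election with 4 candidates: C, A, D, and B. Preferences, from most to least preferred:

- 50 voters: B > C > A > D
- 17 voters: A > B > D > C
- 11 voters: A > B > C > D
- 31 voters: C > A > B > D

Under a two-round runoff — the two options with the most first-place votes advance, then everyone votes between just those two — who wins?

Round 1 first-place votes: C 31, A 28, D 0, B 50.
B and C advance.
Runoff: B is preferred to C by 78 voters; C by 31.
B wins the runoff.

B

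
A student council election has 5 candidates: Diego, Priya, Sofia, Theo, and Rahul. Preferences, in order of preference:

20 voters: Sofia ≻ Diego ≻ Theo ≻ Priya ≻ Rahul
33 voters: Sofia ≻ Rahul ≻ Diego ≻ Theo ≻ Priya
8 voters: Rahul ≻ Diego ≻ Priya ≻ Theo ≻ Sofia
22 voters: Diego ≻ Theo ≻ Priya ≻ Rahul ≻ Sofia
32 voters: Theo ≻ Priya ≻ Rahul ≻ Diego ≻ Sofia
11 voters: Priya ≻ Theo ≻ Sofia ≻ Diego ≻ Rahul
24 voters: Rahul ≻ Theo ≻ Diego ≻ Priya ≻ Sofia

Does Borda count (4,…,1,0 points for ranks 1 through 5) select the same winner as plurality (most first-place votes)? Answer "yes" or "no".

no

Borda — scores: Diego 329, Priya 244, Sofia 234, Theo 380, Rahul 313. Winner: Theo.
Plurality — first-place votes: Diego 22, Priya 11, Sofia 53, Theo 32, Rahul 32. Winner: Sofia.
The two methods disagree.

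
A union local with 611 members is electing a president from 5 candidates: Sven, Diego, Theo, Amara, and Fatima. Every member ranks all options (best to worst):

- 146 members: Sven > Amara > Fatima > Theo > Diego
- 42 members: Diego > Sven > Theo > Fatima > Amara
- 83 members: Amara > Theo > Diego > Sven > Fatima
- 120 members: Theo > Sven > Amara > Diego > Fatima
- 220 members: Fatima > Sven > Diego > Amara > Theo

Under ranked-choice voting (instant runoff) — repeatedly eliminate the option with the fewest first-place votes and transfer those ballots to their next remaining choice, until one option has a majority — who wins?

Round 1: Sven 146, Diego 42, Theo 120, Amara 83, Fatima 220. Eliminate Diego.
Round 2: Sven 188, Theo 120, Amara 83, Fatima 220. Eliminate Amara.
Round 3: Sven 188, Theo 203, Fatima 220. Eliminate Sven.
Round 4: Theo 245, Fatima 366. Fatima has a majority.

Fatima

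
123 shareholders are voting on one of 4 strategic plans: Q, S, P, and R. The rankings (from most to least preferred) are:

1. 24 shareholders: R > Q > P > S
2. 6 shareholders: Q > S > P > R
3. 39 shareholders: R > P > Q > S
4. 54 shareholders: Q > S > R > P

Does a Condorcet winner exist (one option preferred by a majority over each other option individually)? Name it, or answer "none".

R

R vs Q: 63–60 for R.
R vs S: 63–60 for R.
R vs P: 117–6 for R.
R beats every other option head-to-head.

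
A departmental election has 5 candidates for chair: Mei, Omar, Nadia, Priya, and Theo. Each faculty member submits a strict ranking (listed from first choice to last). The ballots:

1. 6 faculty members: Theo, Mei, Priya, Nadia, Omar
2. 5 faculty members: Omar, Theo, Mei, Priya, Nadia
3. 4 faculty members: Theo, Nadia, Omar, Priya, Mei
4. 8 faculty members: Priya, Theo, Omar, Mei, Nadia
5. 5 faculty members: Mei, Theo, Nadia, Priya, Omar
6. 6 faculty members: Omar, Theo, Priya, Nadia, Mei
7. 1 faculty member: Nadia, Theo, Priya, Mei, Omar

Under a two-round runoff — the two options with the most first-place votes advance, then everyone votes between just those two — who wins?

Round 1 first-place votes: Mei 5, Omar 11, Nadia 1, Priya 8, Theo 10.
Omar and Theo advance.
Runoff: Omar is preferred to Theo by 11 voters; Theo by 24.
Theo wins the runoff.

Theo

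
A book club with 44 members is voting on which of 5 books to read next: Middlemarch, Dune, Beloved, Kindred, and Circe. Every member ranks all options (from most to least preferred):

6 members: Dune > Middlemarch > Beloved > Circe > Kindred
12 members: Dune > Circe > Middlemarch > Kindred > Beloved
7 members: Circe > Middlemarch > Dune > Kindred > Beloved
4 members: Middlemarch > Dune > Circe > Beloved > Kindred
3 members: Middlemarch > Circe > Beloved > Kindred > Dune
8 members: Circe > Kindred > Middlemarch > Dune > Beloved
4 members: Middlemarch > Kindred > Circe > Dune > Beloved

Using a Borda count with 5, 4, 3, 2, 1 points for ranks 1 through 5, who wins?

Middlemarch: 6·4 + 12·3 + 7·4 + 4·5 + 3·5 + 8·3 + 4·5 = 167
Dune: 6·5 + 12·5 + 7·3 + 4·4 + 3·1 + 8·2 + 4·2 = 154
Beloved: 6·3 + 12·1 + 7·1 + 4·2 + 3·3 + 8·1 + 4·1 = 66
Kindred: 6·1 + 12·2 + 7·2 + 4·1 + 3·2 + 8·4 + 4·4 = 102
Circe: 6·2 + 12·4 + 7·5 + 4·3 + 3·4 + 8·5 + 4·3 = 171
Circe has the highest Borda score (171).

Circe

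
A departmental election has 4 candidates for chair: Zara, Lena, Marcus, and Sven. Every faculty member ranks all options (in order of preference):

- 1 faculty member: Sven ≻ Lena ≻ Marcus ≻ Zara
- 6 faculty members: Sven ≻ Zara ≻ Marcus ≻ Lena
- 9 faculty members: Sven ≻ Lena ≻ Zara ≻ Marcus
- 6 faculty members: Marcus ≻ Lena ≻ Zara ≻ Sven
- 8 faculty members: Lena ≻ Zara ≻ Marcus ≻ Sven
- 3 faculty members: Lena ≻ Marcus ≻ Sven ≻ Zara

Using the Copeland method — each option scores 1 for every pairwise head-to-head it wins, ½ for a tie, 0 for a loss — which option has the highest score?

Zara: beats Marcus; loses to Lena and Sven → score 1.
Lena: beats Zara, Marcus, and Sven → score 3.
Marcus: beats Sven; loses to Zara and Lena → score 1.
Sven: beats Zara; loses to Lena and Marcus → score 1.
Lena has the best pairwise record.

Lena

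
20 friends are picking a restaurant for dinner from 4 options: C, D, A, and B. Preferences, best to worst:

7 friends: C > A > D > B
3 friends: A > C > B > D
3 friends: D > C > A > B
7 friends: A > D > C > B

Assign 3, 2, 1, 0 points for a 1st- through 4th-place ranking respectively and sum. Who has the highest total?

A

C: 7·3 + 3·2 + 3·2 + 7·1 = 40
D: 7·1 + 3·0 + 3·3 + 7·2 = 30
A: 7·2 + 3·3 + 3·1 + 7·3 = 47
B: 7·0 + 3·1 + 3·0 + 7·0 = 3
A has the highest Borda score (47).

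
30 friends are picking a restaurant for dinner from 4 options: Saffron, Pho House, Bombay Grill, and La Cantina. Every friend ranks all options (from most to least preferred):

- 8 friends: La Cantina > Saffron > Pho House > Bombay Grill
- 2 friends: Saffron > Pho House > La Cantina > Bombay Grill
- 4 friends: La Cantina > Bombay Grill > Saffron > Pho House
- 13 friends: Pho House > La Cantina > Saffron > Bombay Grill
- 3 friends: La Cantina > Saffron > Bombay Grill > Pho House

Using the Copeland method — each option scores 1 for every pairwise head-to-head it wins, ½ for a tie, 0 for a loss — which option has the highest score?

La Cantina

Saffron: beats Pho House and Bombay Grill; loses to La Cantina → score 2.
Pho House: beats Bombay Grill; ties La Cantina; loses to Saffron → score 1.5.
Bombay Grill: loses to Saffron, Pho House, and La Cantina → score 0.
La Cantina: beats Saffron and Bombay Grill; ties Pho House → score 2.5.
La Cantina has the best pairwise record.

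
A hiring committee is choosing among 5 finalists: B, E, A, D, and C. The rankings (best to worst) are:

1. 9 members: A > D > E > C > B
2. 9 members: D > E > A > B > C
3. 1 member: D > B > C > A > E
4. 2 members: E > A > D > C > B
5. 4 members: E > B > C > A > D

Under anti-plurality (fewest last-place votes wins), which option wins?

A

Last-place votes: B 11, E 1, A 0, D 4, C 9.
A is ranked last by the fewest voters, so A wins.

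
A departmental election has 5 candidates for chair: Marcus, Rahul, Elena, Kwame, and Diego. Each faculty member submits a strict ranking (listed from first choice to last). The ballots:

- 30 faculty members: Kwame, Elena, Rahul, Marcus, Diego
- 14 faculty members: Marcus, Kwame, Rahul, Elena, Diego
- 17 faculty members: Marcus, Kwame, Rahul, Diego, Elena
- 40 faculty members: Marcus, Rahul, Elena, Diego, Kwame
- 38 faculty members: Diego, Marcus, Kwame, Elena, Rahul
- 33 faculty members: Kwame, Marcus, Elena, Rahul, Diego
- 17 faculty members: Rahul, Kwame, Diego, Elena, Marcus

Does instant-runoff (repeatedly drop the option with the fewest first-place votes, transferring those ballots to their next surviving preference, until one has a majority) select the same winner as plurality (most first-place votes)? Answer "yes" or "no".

Instant-runoff — R1 Marcus 71, Rahul 17, Elena 0, Kwame 63, Diego 38 (Elena out); R2 Marcus 71, Rahul 17, Kwame 63, Diego 38 (Rahul out); R3 Marcus 71, Kwame 80, Diego 38 (Diego out); R4 Marcus 109, Kwame 80 (Marcus winner). Winner: Marcus.
Plurality — first-place votes: Marcus 71, Rahul 17, Elena 0, Kwame 63, Diego 38. Winner: Marcus.
The two methods agree.

yes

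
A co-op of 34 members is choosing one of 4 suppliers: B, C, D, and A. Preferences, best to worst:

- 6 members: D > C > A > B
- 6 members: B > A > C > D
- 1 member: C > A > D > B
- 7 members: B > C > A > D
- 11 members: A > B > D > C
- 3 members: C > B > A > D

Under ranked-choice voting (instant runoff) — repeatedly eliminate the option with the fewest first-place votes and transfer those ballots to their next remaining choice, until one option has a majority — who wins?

A

Round 1: B 13, C 4, D 6, A 11. Eliminate C.
Round 2: B 16, D 6, A 12. Eliminate D.
Round 3: B 16, A 18. A has a majority.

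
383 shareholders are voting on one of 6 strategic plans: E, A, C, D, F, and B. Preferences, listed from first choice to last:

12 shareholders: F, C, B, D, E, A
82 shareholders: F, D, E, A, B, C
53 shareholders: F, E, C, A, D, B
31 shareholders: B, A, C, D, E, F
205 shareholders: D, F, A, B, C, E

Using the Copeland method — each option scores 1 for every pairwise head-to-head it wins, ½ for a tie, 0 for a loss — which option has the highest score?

E: loses to A, C, D, F, and B → score 0.
A: beats E, C, and B; loses to D and F → score 3.
C: beats E; loses to A, D, F, and B → score 1.
D: beats E, A, C, F, and B → score 5.
F: beats E, A, C, and B; loses to D → score 4.
B: beats E and C; loses to A, D, and F → score 2.
D has the best pairwise record.

D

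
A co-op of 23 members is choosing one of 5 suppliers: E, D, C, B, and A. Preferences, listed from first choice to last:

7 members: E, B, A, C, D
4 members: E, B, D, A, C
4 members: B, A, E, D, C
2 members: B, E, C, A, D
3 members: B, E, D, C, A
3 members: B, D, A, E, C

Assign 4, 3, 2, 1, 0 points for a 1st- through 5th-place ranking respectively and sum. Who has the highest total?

B

E: 7·4 + 4·4 + 4·2 + 2·3 + 3·3 + 3·1 = 70
D: 7·0 + 4·2 + 4·1 + 2·0 + 3·2 + 3·3 = 27
C: 7·1 + 4·0 + 4·0 + 2·2 + 3·1 + 3·0 = 14
B: 7·3 + 4·3 + 4·4 + 2·4 + 3·4 + 3·4 = 81
A: 7·2 + 4·1 + 4·3 + 2·1 + 3·0 + 3·2 = 38
B has the highest Borda score (81).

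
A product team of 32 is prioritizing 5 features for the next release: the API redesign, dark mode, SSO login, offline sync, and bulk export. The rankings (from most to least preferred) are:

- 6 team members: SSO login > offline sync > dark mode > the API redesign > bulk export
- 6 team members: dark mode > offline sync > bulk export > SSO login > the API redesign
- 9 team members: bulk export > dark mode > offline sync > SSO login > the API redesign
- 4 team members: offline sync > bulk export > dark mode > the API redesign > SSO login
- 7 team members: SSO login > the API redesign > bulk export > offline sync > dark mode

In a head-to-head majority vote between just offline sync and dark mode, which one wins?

Voters preferring offline sync to dark mode: 17; preferring dark mode to offline sync: 15.
offline sync wins the head-to-head.

offline sync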